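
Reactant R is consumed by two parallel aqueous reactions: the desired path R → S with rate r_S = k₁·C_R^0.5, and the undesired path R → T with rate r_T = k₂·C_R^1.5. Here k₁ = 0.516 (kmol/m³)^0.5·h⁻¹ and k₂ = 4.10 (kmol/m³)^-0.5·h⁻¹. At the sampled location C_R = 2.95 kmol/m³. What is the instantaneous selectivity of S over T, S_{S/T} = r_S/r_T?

S_{S/T} = r_S/r_T = (k₁·C_R^0.5)/(k₂·C_R^1.5) = (k₁/k₂)·C_R⁻¹.
= (0.516×2.950^0.5) / (4.10×2.950^1.5) = 0.8863/20.77 = 0.0427.

0.0427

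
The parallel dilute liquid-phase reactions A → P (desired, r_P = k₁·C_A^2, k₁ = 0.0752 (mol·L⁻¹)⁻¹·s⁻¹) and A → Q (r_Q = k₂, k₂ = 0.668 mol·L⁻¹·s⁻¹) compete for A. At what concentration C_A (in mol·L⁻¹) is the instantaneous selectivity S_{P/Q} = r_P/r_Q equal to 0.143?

S_{P/Q} = (k₁/k₂)·C_A^2 ⇒ C_A = (S·k₂/k₁)^(0.5).
= (0.143×0.668/0.0752)^(0.5) = (1.270)^(0.5) = 1.13 mol·L⁻¹.

1.13 mol·L⁻¹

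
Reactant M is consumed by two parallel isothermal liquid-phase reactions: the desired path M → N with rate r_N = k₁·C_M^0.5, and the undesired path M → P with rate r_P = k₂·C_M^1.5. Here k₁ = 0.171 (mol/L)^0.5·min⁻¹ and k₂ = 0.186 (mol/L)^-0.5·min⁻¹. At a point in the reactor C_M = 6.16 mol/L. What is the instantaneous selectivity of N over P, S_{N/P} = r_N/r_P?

S_{N/P} = r_N/r_P = (k₁·C_M^0.5)/(k₂·C_M^1.5) = (k₁/k₂)·C_M⁻¹.
= (0.171×6.160^0.5) / (0.186×6.160^1.5) = 0.4244/2.844 = 0.149.

0.149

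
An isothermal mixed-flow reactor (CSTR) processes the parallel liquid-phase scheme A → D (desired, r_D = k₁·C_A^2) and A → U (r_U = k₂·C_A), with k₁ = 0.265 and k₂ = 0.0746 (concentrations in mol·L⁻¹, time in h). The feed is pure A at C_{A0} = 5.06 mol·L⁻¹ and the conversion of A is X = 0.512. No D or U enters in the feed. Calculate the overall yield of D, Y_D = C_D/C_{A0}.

0.460

Exit C_A = C_{A0}(1−X) = 5.06×0.488 = 2.469 mol·L⁻¹.
Rates in a CSTR are evaluated at the outlet concentration: r_D = 0.265×2.469^2 = 1.616, r_U = 0.0746×2.469 = 0.1842.
Fraction of consumed A going to D: r_D/(r_D+r_U) = 0.8977.
C_D = 0.8977·C_{A0}·X = 0.8977×5.06×0.512 = 2.33 mol·L⁻¹; Y_D = C_D/C_{A0} = 0.460.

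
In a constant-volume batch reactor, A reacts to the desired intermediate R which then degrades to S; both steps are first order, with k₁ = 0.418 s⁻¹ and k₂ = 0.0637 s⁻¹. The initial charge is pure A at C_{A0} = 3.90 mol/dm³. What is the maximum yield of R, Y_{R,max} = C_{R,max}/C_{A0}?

At the optimum, C_{R,max}/C_{A0} = (k₁/k₂)^[k₂/(k₂−k₁)].
= (0.418/0.0637)^(0.0637/(0.0637−0.418)) = (6.562)^(-0.1798) = 0.7130.

0.713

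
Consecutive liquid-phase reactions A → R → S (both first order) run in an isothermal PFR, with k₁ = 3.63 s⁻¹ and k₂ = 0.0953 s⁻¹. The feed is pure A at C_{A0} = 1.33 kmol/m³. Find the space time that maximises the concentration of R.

1.03 s

The intermediate peaks when r₁ = r₂, i.e. k₁e^(−k₁τ) = k₂e^(−k₂τ), giving τ_opt = ln(k₂/k₁)/(k₂−k₁).
= ln(0.0953/3.63)/(0.0953−3.63) = ln(0.02625)/-3.535 = -3.640/-3.535 = 1.03 s.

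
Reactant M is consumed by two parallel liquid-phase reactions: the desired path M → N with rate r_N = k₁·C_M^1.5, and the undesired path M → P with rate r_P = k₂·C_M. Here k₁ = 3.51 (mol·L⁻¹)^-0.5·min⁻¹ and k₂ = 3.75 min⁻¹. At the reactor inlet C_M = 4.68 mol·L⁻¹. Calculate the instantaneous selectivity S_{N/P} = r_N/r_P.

S_{N/P} = r_N/r_P = (k₁·C_M^1.5)/(k₂·C_M) = (k₁/k₂)·C_M^0.5.
= (3.51×4.680^1.5) / (3.75×4.680) = 35.54/17.55 = 2.02.
Since the desired path is higher order in M, keeping C_M high (PFR or concentrated feed) favours N.

2.02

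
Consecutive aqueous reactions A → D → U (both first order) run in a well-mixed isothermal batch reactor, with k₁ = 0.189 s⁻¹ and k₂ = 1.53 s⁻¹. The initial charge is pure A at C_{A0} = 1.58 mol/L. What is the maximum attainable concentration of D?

At the optimum, C_{D,max}/C_{A0} = (k₁/k₂)^[k₂/(k₂−k₁)].
= (0.189/1.53)^(1.53/(1.53−0.189)) = (0.1235)^(1.141) = 0.09200.
C_{D,max} = 0.09200×1.58 = 0.145 mol/L.

0.145 mol/L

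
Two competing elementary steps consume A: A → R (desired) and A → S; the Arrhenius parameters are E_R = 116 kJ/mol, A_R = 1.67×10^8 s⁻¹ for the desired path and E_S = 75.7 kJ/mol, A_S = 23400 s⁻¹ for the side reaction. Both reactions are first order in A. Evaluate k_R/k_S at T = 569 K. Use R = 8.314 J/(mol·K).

With equal orders, S_{R/S} = k_R/k_S = (A_R/A_S)·exp[(E_S−E_R)/(RT)].
(E_S−E_R)/(RT) = (75.7−116)×10³/(8.314×569) = -40300/4731 = -8.519.
k_R/k_S = (1.67×10^8/23400)·exp(-8.519) = 7137 × 1.997×10^-4 = 1.42.
Since E_R > E_S, raising the temperature improves selectivity toward R.

1.42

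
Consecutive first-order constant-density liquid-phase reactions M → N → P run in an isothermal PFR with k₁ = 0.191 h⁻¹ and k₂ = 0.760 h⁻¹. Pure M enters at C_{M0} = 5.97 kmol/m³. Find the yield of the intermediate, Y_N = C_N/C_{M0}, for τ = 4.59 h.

Solving the coupled first-order balances gives C_N(τ) = [k₁/(k₂−k₁)]·C_{M0}·(e^(−k₁τ) − e^(−k₂τ)).
e^(−k₁τ) = e^(−0.191×4.59) = e^(−0.8767) = 0.4162; e^(−k₂τ) = e^(−3.488) = 0.03055.
C_N = 0.191×5.97/(0.760−0.191) × (0.4162−0.03055) = 2.004×0.3856 = 0.7728 kmol/m³.
Y_N = C_N/C_{M0} = 0.7728/5.97 = 0.129.

0.129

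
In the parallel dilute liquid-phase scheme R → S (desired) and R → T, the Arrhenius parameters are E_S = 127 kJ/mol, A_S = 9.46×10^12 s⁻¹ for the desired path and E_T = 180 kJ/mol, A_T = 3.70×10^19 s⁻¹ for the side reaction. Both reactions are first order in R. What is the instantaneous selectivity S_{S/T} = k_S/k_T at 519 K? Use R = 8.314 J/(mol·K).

k_S/k_T = (A_S/A_T)·exp[−(E_S−E_T)/(RT)] = (A_S/A_T)·exp[(E_T−E_S)/(RT)].
(E_T−E_S)/(RT) = (180−127)×10³/(8.314×519) = 53000/4315 = 12.28.
k_S/k_T = (9.46×10^12/3.70×10^19)·exp(12.28) = 2.557×10^-7 × 2.160×10^5 = 0.0552.
Since E_S < E_T, lowering the temperature improves selectivity toward S.

0.0552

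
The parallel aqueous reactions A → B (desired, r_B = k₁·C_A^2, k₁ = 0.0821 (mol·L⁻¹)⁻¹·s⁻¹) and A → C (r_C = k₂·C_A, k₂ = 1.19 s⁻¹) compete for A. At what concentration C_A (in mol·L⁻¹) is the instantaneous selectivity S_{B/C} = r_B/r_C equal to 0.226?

S_{B/C} = (k₁/k₂)·C_A ⇒ C_A = S·k₂/k₁.
= 0.226×1.19/0.0821 = 3.28 mol·L⁻¹.

3.28 mol·L⁻¹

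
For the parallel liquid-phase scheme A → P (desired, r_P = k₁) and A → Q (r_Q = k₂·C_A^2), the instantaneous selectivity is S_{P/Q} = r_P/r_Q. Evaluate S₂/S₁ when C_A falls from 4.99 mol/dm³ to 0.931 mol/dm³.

S_{P/Q} = (k₁/k₂)·C_A^-2, so S₂/S₁ = (C_{A,2}/C_{A,1})^-2.
= (0.931/4.99)^(-2) = (0.1866)^(-2) = 28.7.
Selectivity toward P rises as C_A falls — low-concentration operation is favoured.

28.7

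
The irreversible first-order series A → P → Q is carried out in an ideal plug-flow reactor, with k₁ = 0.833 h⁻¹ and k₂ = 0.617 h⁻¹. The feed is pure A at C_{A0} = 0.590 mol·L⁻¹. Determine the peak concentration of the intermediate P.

For a first-order series the maximum intermediate yield is C_{P,max}/C_{A0} = (k₁/k₂)^[k₂/(k₂−k₁)].
= (0.833/0.617)^(0.617/(0.617−0.833)) = (1.350)^(-2.856) = 0.4243.
C_{P,max} = 0.4243×0.590 = 0.250 mol·L⁻¹.

0.250 mol·L⁻¹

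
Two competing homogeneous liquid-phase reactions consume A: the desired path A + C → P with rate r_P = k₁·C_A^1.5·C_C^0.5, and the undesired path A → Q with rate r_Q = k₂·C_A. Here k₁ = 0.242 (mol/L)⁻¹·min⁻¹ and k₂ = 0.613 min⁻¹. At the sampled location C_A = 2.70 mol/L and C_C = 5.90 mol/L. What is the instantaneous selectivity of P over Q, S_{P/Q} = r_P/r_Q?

S_{P/Q} = r_P/r_Q = (k₁·C_A^1.5·C_C^0.5)/(k₂·C_A) = (k₁/k₂)·C_A^0.5·C_C^0.5.
= (0.242×2.700^1.5×5.900^0.5) / (0.613×2.700) = 2.608/1.655 = 1.58.

1.58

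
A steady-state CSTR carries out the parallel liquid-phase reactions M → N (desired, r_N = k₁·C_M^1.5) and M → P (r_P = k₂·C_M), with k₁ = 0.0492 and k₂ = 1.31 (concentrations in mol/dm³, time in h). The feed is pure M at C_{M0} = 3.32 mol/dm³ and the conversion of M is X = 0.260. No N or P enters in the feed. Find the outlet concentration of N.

0.0480 mol/dm³

Exit C_M = C_{M0}(1−X) = 3.32×0.740 = 2.457 mol/dm³.
In a CSTR the entire volume is at exit conditions, so r_N = 0.0492×2.457^1.5 = 0.1895 and r_P = 1.31×2.457 = 3.218.
Fraction of consumed M going to N: r_N/(r_N+r_P) = 0.05560.
C_N = 0.05560·C_{M0}·X = 0.05560×3.32×0.260 = 0.0480 mol/dm³.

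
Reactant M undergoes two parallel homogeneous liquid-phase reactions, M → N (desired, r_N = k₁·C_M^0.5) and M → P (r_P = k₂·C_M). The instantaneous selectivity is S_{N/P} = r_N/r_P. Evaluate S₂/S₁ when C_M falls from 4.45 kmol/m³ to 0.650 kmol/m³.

2.62

S_{N/P} = (k₁/k₂)·C_M^-0.5, so S₂/S₁ = (C_{M,2}/C_{M,1})^-0.5.
= (0.650/4.45)^(-0.5) = (0.1461)^(-0.5) = 2.62.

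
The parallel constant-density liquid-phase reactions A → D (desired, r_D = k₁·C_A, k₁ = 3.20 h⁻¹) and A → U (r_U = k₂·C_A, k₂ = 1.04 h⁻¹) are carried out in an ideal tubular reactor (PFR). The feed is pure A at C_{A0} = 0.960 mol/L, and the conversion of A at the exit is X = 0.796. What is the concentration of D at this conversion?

0.577 mol/L

C_A = C_{A0}(1−X) = 0.1958 mol/L.
Both paths are first order in A, so the instantaneous fraction to D is constant: dC_D/d(−C_A) = k₁/(k₁+k₂) = 0.7547.
C_D = 0.7547·(C_{A0}−C_A) = 0.7547×0.7642 = 0.577 mol/L.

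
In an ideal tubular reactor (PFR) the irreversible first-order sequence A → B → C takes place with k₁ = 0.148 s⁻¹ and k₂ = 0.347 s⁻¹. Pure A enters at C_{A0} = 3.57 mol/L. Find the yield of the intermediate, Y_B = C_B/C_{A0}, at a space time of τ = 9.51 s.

The intermediate concentration in a first-order A→B→C sequence is C_B = k₁C_{A0}(e^(−k₁τ) − e^(−k₂τ))/(k₂−k₁).
e^(−k₁τ) = e^(−0.148×9.51) = e^(−1.407) = 0.2448; e^(−k₂τ) = e^(−3.300) = 0.03688.
C_B = 0.148×3.57/(0.347−0.148) × (0.2448−0.03688) = 2.655×0.2079 = 0.5519 mol/L.
Y_B = C_B/C_{A0} = 0.5519/3.57 = 0.155.

0.155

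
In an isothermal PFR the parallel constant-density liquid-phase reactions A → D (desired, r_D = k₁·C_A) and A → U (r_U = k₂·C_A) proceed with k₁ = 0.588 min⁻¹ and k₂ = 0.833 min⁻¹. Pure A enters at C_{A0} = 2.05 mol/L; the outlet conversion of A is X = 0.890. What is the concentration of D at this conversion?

C_A = C_{A0}(1−X) = 0.2255 mol/L.
Both paths are first order in A, so the instantaneous fraction to D is constant: dC_D/d(−C_A) = k₁/(k₁+k₂) = 0.4138.
C_D = 0.4138·(C_{A0}−C_A) = 0.4138×1.824 = 0.755 mol/L.

0.755 mol/L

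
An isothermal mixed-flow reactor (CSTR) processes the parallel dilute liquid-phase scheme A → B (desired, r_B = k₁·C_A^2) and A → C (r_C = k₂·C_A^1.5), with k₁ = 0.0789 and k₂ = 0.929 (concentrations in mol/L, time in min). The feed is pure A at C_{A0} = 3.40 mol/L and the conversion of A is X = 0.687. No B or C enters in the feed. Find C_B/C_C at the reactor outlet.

Exit C_A = C_{A0}(1−X) = 3.40×0.313 = 1.064 mol/L.
In a CSTR the entire volume is at exit conditions, so r_B = 0.0789×1.064^2 = 0.08936 and r_C = 0.929×1.064^1.5 = 1.020.
Overall selectivity = C_B/C_C = r_Bτ/(r_Cτ) = r_B/r_C = 0.0876.

0.0876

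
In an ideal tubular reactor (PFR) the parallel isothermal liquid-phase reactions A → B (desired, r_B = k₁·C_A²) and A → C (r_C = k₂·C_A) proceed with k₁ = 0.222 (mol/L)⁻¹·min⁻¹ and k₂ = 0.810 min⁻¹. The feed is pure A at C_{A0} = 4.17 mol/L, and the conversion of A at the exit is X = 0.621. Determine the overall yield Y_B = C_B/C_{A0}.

0.269

C_A = C_{A0}(1−X) = 1.580 mol/L.
Along a PFR/batch, dC_C/dC_A = −r_C/(r_B+r_C) = −k₂/(k₂+k₁·C_A).
Integrating from C_{A0} to C_A: C_C = (0.810/0.222)·ln[(0.810+0.222·4.17)/(0.810+0.222·1.58)] = 3.649·ln(1.736/1.161) = 1.468 mol/L.
Then C_B = (C_{A0}−C_A) − C_C = 2.590 − 1.468 = 1.122 mol/L.
Y_B = C_B/C_{A0} = 1.122/4.17 = 0.269.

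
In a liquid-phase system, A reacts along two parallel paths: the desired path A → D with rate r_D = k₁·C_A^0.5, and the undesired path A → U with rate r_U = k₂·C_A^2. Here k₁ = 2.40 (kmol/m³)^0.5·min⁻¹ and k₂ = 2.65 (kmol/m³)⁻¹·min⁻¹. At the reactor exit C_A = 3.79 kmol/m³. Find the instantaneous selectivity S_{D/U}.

0.123

S_{D/U} = r_D/r_U = (k₁·C_A^0.5)/(k₂·C_A^2) = (k₁/k₂)·C_A^-1.5.
= (2.40×3.790^0.5) / (2.65×3.790^2) = 4.672/38.06 = 0.123.
The undesired path is higher order in A, so low C_A (CSTR or dilute feed) favours D.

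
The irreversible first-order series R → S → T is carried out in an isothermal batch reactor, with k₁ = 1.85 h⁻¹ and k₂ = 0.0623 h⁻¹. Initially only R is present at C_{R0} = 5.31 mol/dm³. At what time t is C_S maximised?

The intermediate peaks when r₁ = r₂, i.e. k₁e^(−k₁t) = k₂e^(−k₂t), giving t_opt = ln(k₂/k₁)/(k₂−k₁).
= ln(0.0623/1.85)/(0.0623−1.85) = ln(0.03368)/-1.788 = -3.391/-1.788 = 1.90 h.

1.90 h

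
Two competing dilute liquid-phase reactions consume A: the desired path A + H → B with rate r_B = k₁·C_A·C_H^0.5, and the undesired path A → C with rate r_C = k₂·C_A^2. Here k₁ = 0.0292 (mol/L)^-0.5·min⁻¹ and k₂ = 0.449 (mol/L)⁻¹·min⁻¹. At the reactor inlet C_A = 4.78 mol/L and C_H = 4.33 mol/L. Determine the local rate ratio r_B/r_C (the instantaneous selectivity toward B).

0.0283

S_{B/C} = r_B/r_C = (k₁·C_A·C_H^0.5)/(k₂·C_A^2) = (k₁/k₂)·C_A⁻¹·C_H^0.5.
= (0.0292×4.780×4.330^0.5) / (0.449×4.780^2) = 0.2904/10.26 = 0.0283.
The undesired path is higher order in A, so low C_A (CSTR or dilute feed) favours B.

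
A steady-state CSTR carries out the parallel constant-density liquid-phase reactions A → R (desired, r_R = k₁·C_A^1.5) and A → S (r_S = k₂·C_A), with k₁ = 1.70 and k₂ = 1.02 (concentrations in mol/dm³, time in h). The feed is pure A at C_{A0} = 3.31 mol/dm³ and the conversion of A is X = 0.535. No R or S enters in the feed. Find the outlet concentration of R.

1.19 mol/dm³

Exit C_A = C_{A0}(1−X) = 3.31×0.465 = 1.539 mol/dm³.
A CSTR operates uniformly at the exit composition, giving r_R = 3.246 and r_S = 1.570 (each k·C_A^n at C_A = 1.539).
Fraction of consumed A going to R: r_R/(r_R+r_S) = 0.6740.
C_R = 0.6740·C_{A0}·X = 0.6740×3.31×0.535 = 1.19 mol/dm³.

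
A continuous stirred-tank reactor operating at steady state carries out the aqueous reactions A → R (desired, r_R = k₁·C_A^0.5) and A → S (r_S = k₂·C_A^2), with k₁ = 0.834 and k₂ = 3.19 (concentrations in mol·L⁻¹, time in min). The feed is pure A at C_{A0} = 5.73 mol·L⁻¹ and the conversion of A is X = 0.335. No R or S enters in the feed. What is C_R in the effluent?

Exit C_A = C_{A0}(1−X) = 5.73×0.665 = 3.810 mol·L⁻¹.
A CSTR operates uniformly at the exit composition, giving r_R = 1.628 and r_S = 46.32 (each k·C_A^n at C_A = 3.810).
Fraction of consumed A going to R: r_R/(r_R+r_S) = 0.03396.
C_R = 0.03396·C_{A0}·X = 0.03396×5.73×0.335 = 0.0652 mol·L⁻¹.

0.0652 mol·L⁻¹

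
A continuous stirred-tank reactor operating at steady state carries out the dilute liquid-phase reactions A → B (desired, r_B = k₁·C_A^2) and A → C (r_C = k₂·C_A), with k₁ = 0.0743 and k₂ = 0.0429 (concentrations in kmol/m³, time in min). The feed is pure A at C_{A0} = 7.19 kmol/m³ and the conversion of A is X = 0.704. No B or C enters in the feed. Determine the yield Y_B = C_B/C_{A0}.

Exit C_A = C_{A0}(1−X) = 7.19×0.296 = 2.128 kmol/m³.
Rates in a CSTR are evaluated at the outlet concentration: r_B = 0.0743×2.128^2 = 0.3365, r_C = 0.0429×2.128 = 0.09130.
Fraction of consumed A going to B: r_B/(r_B+r_C) = 0.7866.
C_B = 0.7866·C_{A0}·X = 0.7866×7.19×0.704 = 3.98 kmol/m³; Y_B = C_B/C_{A0} = 0.554.

0.554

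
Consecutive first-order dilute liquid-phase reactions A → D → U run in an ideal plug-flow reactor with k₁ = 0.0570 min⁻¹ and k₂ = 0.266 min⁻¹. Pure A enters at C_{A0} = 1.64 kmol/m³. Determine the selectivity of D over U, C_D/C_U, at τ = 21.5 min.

0.126

The intermediate concentration in a first-order A→B→C sequence is C_D = k₁C_{A0}(e^(−k₁τ) − e^(−k₂τ))/(k₂−k₁).
e^(−k₁τ) = e^(−0.0570×21.5) = e^(−1.226) = 0.2936; e^(−k₂τ) = e^(−5.719) = 0.003283.
C_D = 0.0570×1.64/(0.266−0.0570) × (0.2936−0.003283) = 0.4473×0.2903 = 0.1299 kmol/m³.
C_A = C_{A0}e^(−k₁τ) = 0.4815 kmol/m³, so C_U = C_{A0}−C_A−C_D = 1.029 kmol/m³; C_D/C_U = 0.126.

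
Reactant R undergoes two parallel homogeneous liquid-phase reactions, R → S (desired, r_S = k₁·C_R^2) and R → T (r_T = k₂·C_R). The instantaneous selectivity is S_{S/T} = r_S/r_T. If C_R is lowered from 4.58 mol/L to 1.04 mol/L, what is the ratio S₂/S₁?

S_{S/T} = (k₁/k₂)·C_R, so S₂/S₁ = (C_{R,2}/C_{R,1}).
= 1.04/4.58 = 0.227.

0.227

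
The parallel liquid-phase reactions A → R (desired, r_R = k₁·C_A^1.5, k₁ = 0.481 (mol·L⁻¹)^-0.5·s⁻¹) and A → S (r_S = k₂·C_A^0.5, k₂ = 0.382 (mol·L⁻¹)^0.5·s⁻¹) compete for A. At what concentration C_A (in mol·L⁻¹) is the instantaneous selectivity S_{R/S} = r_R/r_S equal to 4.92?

S_{R/S} = (k₁/k₂)·C_A ⇒ C_A = S·k₂/k₁.
= 4.92×0.382/0.481 = 3.91 mol·L⁻¹.

3.91 mol·L⁻¹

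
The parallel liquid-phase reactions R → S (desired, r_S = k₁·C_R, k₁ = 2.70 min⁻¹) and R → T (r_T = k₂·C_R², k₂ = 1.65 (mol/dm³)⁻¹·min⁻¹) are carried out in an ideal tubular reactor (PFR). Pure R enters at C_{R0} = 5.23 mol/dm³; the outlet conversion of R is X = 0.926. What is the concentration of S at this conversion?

C_R = C_{R0}(1−X) = 0.3870 mol/dm³.
Along a PFR/batch, dC_S/dC_R = −r_S/(r_S+r_T) = −k₁/(k₁+k₂·C_R).
Integrating from C_{R0} to C_R: C_S = (2.70/1.65)·ln[(2.70+1.65·5.23)/(2.70+1.65·0.387)] = 1.636·ln(11.33/3.339) = 1.999 mol/dm³.

2.00 mol/dm³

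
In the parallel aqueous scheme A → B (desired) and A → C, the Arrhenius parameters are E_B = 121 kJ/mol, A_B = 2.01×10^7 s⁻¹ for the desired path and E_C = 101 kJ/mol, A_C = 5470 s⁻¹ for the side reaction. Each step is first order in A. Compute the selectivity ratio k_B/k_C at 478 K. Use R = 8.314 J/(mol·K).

24.0

k_B/k_C = (A_B/A_C)·exp[−(E_B−E_C)/(RT)] = (A_B/A_C)·exp[(E_C−E_B)/(RT)].
(E_C−E_B)/(RT) = (101−121)×10³/(8.314×478) = -20000/3974 = -5.033.
k_B/k_C = (2.01×10^7/5470)·exp(-5.033) = 3675 × 0.006522 = 24.0.
Since E_B > E_C, raising the temperature improves selectivity toward B.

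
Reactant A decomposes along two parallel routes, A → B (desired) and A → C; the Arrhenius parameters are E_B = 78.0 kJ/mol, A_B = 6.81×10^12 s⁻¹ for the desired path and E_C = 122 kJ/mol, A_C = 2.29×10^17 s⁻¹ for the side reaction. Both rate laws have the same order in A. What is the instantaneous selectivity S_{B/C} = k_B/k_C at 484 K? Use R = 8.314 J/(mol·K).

k_B/k_C = (A_B/A_C)·exp[−(E_B−E_C)/(RT)] = (A_B/A_C)·exp[(E_C−E_B)/(RT)].
(E_C−E_B)/(RT) = (122−78.0)×10³/(8.314×484) = 44000/4024 = 10.93.
k_B/k_C = (6.81×10^12/2.29×10^17)·exp(10.93) = 2.974×10^-5 × 56076 = 1.67.

1.67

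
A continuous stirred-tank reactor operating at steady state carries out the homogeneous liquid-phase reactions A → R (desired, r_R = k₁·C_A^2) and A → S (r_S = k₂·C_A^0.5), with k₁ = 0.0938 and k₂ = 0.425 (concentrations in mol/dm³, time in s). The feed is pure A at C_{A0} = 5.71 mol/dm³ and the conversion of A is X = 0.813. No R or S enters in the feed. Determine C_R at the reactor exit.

Exit C_A = C_{A0}(1−X) = 5.71×0.187 = 1.068 mol/dm³.
Rates in a CSTR are evaluated at the outlet concentration: r_R = 0.0938×1.068^2 = 0.1069, r_S = 0.425×1.068^0.5 = 0.4392.
Fraction of consumed A going to R: r_R/(r_R+r_S) = 0.1958.
C_R = 0.1958·C_{A0}·X = 0.1958×5.71×0.813 = 0.909 mol/dm³.

0.909 mol/dm³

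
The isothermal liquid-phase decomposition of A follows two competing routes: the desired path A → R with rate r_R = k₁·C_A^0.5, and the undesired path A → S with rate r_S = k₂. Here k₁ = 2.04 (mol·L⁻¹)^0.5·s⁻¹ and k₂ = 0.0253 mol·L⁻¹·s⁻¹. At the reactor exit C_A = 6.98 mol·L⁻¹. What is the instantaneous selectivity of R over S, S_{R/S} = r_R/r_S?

213

S_{R/S} = r_R/r_S = (k₁·C_A^0.5)/(k₂) = (k₁/k₂)·C_A^0.5.
= (2.04×6.980^0.5) / (0.0253) = 5.390/0.02530 = 213.
Since the desired path is higher order in A, keeping C_A high (PFR or concentrated feed) favours R.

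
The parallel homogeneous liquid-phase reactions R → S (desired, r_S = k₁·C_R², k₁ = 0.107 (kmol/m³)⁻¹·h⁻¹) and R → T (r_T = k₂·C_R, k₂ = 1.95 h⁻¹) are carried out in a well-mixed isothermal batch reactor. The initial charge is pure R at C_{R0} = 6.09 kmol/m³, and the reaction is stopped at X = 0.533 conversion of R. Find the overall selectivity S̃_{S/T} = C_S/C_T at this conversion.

C_R = C_{R0}(1−X) = 2.844 kmol/m³.
Along a PFR/batch, dC_T/dC_R = −r_T/(r_S+r_T) = −k₂/(k₂+k₁·C_R).
Integrating from C_{R0} to C_R: C_T = (1.95/0.107)·ln[(1.95+0.107·6.09)/(1.95+0.107·2.84)] = 18.22·ln(2.602/2.254) = 2.611 kmol/m³.
Then C_S = (C_{R0}−C_R) − C_T = 3.246 − 2.611 = 0.6345 kmol/m³.
S̃_{S/T} = C_S/C_T = 0.6345/2.611 = 0.243.

0.243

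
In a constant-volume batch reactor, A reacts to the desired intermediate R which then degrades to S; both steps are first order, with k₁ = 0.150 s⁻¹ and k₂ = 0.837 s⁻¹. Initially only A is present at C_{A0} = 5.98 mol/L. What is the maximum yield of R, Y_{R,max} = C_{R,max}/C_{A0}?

0.123

For a first-order series the maximum intermediate yield is C_{R,max}/C_{A0} = (k₁/k₂)^[k₂/(k₂−k₁)].
= (0.150/0.837)^(0.837/(0.837−0.150)) = (0.1792)^(1.218) = 0.1231.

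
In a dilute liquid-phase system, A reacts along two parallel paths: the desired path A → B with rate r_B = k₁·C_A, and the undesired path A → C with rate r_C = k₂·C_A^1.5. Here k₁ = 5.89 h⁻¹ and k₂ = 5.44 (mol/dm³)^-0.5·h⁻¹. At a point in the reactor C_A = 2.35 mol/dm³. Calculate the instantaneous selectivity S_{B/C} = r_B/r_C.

S_{B/C} = r_B/r_C = (k₁·C_A)/(k₂·C_A^1.5) = (k₁/k₂)·C_A^-0.5.
= (5.89×2.350) / (5.44×2.350^1.5) = 13.84/19.60 = 0.706.
The undesired path is higher order in A, so low C_A (CSTR or dilute feed) favours B.

0.706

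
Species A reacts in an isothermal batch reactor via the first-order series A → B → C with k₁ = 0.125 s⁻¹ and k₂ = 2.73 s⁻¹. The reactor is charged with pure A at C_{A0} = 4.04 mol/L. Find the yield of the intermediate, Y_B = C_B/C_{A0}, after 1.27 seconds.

The intermediate concentration in a first-order A→B→C sequence is C_B = k₁C_{A0}(e^(−k₁t) − e^(−k₂t))/(k₂−k₁).
e^(−k₁t) = e^(−0.125×1.27) = e^(−0.1588) = 0.8532; e^(−k₂t) = e^(−3.467) = 0.03121.
C_B = 0.125×4.04/(2.73−0.125) × (0.8532−0.03121) = 0.1939×0.8220 = 0.1594 mol/L.
Y_B = C_B/C_{A0} = 0.1594/4.04 = 0.0394.

0.0394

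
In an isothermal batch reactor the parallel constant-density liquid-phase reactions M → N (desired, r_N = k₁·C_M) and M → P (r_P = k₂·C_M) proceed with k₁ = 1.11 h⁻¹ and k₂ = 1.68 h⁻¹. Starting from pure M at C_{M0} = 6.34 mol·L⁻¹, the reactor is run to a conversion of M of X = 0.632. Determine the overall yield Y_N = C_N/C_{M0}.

0.251

C_M = C_{M0}(1−X) = 2.333 mol·L⁻¹.
Both paths are first order in M, so the instantaneous fraction to N is constant: dC_N/d(−C_M) = k₁/(k₁+k₂) = 0.3978.
C_N = 0.3978·(C_{M0}−C_M) = 0.3978×4.007 = 1.59 mol·L⁻¹.
Y_N = C_N/C_{M0} = 1.594/6.34 = 0.251.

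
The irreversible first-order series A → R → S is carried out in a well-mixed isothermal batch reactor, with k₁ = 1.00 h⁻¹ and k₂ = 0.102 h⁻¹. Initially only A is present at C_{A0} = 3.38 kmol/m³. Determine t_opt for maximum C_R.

2.54 h

The intermediate peaks when r₁ = r₂, i.e. k₁e^(−k₁t) = k₂e^(−k₂t), giving t_opt = ln(k₂/k₁)/(k₂−k₁).
= ln(0.102/1.00)/(0.102−1.00) = ln(0.1020)/-0.8980 = -2.283/-0.8980 = 2.54 h.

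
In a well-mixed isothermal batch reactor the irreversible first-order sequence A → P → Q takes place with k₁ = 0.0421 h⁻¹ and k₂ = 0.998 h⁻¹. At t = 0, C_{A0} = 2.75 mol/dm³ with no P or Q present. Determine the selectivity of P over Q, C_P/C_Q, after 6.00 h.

0.180

The intermediate concentration in a first-order A→B→C sequence is C_P = k₁C_{A0}(e^(−k₁t) − e^(−k₂t))/(k₂−k₁).
e^(−k₁t) = e^(−0.0421×6.00) = e^(−0.2526) = 0.7768; e^(−k₂t) = e^(−5.988) = 0.002509.
C_P = 0.0421×2.75/(0.998−0.0421) × (0.7768−0.002509) = 0.1211×0.7743 = 0.09378 mol/dm³.
C_A = C_{A0}e^(−k₁t) = 2.136 mol/dm³, so C_Q = C_{A0}−C_A−C_P = 0.5201 mol/dm³; C_P/C_Q = 0.180.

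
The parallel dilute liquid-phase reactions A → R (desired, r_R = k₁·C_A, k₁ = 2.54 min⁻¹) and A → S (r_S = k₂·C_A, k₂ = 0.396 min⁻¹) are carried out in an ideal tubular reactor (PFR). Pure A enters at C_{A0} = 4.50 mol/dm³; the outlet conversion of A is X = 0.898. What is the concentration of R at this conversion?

3.50 mol/dm³

C_A = C_{A0}(1−X) = 0.4590 mol/dm³.
Both paths are first order in A, so the instantaneous fraction to R is constant: dC_R/d(−C_A) = k₁/(k₁+k₂) = 0.8651.
C_R = 0.8651·(C_{A0}−C_A) = 0.8651×4.041 = 3.50 mol/dm³.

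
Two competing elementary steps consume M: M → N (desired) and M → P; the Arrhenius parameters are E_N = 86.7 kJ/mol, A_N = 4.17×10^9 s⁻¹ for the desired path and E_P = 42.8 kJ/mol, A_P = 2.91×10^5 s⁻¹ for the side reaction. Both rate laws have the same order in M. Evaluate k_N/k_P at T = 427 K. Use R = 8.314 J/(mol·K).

k_N/k_P = (A_N/A_P)·exp[−(E_N−E_P)/(RT)] = (A_N/A_P)·exp[(E_P−E_N)/(RT)].
(E_P−E_N)/(RT) = (42.8−86.7)×10³/(8.314×427) = -43900/3550 = -12.37.
k_N/k_P = (4.17×10^9/2.91×10^5)·exp(-12.37) = 14330 × 4.261×10^-6 = 0.0611.
Since E_N > E_P, raising the temperature improves selectivity toward N.

0.0611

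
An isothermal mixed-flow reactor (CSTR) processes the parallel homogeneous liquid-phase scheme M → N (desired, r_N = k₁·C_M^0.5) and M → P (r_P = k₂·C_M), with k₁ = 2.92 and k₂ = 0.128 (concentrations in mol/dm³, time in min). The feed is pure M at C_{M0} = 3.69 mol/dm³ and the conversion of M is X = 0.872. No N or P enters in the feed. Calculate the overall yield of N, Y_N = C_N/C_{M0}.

Exit C_M = C_{M0}(1−X) = 3.69×0.128 = 0.4723 mol/dm³.
Rates in a CSTR are evaluated at the outlet concentration: r_N = 2.92×0.4723^0.5 = 2.007, r_P = 0.128×0.4723 = 0.06046.
Fraction of consumed M going to N: r_N/(r_N+r_P) = 0.9708.
C_N = 0.9708·C_{M0}·X = 0.9708×3.69×0.872 = 3.12 mol/dm³; Y_N = C_N/C_{M0} = 0.846.

0.846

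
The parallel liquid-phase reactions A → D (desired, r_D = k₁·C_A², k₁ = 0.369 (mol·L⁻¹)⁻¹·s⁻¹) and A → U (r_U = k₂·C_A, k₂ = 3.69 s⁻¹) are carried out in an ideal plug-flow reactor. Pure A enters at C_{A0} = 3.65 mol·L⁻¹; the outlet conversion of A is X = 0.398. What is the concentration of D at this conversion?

C_A = C_{A0}(1−X) = 2.197 mol·L⁻¹.
Along a PFR/batch, dC_U/dC_A = −r_U/(r_D+r_U) = −k₂/(k₂+k₁·C_A).
Integrating from C_{A0} to C_A: C_U = (3.69/0.369)·ln[(3.69+0.369·3.65)/(3.69+0.369·2.20)] = 10.00·ln(5.037/4.501) = 1.125 mol·L⁻¹.
Then C_D = (C_{A0}−C_A) − C_U = 1.453 − 1.125 = 0.3275 mol·L⁻¹.

0.327 mol·L⁻¹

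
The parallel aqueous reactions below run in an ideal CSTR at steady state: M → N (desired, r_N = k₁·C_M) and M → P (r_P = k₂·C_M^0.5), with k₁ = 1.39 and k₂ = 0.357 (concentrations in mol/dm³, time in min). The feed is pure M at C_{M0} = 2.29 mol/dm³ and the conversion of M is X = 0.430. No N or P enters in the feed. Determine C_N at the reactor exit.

Exit C_M = C_{M0}(1−X) = 2.29×0.570 = 1.305 mol/dm³.
Rates in a CSTR are evaluated at the outlet concentration: r_N = 1.39×1.305 = 1.814, r_P = 0.357×1.305^0.5 = 0.4079.
Fraction of consumed M going to N: r_N/(r_N+r_P) = 0.8165.
C_N = 0.8165·C_{M0}·X = 0.8165×2.29×0.430 = 0.804 mol/dm³.

0.804 mol/dm³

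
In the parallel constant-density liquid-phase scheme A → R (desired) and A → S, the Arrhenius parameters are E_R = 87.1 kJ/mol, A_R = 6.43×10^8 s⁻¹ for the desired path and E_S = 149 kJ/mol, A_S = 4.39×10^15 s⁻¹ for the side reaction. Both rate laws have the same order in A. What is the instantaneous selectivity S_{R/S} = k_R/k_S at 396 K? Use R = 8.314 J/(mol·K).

21.4

With equal orders, S_{R/S} = k_R/k_S = (A_R/A_S)·exp[(E_S−E_R)/(RT)].
(E_S−E_R)/(RT) = (149−87.1)×10³/(8.314×396) = 61900/3292 = 18.80.
k_R/k_S = (6.43×10^8/4.39×10^15)·exp(18.80) = 1.465×10^-7 × 1.463×10^8 = 21.4.
Since E_R < E_S, lowering the temperature improves selectivity toward R.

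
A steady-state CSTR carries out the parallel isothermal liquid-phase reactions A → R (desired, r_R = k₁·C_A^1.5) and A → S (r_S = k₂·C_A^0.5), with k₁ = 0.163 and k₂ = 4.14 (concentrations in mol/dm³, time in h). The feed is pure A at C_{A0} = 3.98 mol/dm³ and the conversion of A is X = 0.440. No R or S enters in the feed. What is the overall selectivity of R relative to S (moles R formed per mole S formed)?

0.0878

Exit C_A = C_{A0}(1−X) = 3.98×0.560 = 2.229 mol/dm³.
In a CSTR the entire volume is at exit conditions, so r_R = 0.163×2.229^1.5 = 0.5424 and r_S = 4.14×2.229^0.5 = 6.181.
Overall selectivity = C_R/C_S = r_Rτ/(r_Sτ) = r_R/r_S = 0.0878.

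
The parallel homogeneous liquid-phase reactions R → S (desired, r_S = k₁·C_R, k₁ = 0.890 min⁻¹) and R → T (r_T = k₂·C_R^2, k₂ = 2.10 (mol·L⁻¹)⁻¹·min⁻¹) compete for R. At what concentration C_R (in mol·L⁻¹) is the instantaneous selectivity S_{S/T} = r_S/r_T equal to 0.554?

S_{S/T} = (k₁/k₂)·C_R⁻¹ ⇒ C_R = (S·k₂/k₁)^(-1).
= (0.554×2.10/0.890)^(-1) = (1.307)^(-1) = 0.765 mol·L⁻¹.

0.765 mol·L⁻¹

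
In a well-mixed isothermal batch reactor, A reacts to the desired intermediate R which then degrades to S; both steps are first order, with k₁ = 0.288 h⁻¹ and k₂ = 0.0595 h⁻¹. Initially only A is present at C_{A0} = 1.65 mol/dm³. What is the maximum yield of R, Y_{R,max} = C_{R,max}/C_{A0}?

0.663

Evaluating C_R at t_opt = ln(k₂/k₁)/(k₂−k₁) gives C_{R,max}/C_{A0} = (k₁/k₂)^[k₂/(k₂−k₁)].
= (0.288/0.0595)^(0.0595/(0.0595−0.288)) = (4.840)^(-0.2604) = 0.6632.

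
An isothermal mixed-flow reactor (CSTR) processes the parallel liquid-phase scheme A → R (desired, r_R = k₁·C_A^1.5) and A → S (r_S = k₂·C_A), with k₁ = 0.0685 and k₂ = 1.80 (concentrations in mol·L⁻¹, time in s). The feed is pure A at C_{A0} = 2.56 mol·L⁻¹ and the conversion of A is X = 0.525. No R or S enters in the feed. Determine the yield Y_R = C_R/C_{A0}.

Exit C_A = C_{A0}(1−X) = 2.56×0.475 = 1.216 mol·L⁻¹.
In a CSTR the entire volume is at exit conditions, so r_R = 0.0685×1.216^1.5 = 0.09185 and r_S = 1.80×1.216 = 2.189.
Fraction of consumed A going to R: r_R/(r_R+r_S) = 0.04027.
C_R = 0.04027·C_{A0}·X = 0.04027×2.56×0.525 = 0.0541 mol·L⁻¹; Y_R = C_R/C_{A0} = 0.0211.

0.0211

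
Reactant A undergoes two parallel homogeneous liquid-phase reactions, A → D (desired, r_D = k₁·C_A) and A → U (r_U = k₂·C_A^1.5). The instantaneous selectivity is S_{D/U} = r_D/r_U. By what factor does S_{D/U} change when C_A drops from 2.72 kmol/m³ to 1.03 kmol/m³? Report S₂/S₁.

S_{D/U} = (k₁/k₂)·C_A^-0.5, so S₂/S₁ = (C_{A,2}/C_{A,1})^-0.5.
= (1.03/2.72)^(-0.5) = (0.3787)^(-0.5) = 1.63.
Selectivity toward D rises as C_A falls — low-concentration operation is favoured.

1.63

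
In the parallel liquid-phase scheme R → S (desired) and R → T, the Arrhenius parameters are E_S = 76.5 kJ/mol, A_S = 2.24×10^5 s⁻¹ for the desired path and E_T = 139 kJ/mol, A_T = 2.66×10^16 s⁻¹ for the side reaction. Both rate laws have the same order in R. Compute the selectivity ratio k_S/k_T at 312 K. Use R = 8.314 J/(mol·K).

With equal orders, S_{S/T} = k_S/k_T = (A_S/A_T)·exp[(E_T−E_S)/(RT)].
(E_T−E_S)/(RT) = (139−76.5)×10³/(8.314×312) = 62500/2594 = 24.09.
k_S/k_T = (2.24×10^5/2.66×10^16)·exp(24.09) = 8.421×10^-12 × 2.911×10^10 = 0.245.

0.245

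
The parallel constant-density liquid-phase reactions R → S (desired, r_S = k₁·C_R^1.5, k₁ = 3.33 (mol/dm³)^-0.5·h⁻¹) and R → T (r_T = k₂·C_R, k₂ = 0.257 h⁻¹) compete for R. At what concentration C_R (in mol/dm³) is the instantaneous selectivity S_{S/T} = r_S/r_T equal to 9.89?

S_{S/T} = (k₁/k₂)·C_R^0.5 ⇒ C_R = (S·k₂/k₁)^(2).
= (9.89×0.257/3.33)^(2) = (0.7633)^(2) = 0.583 mol/dm³.

0.583 mol/dm³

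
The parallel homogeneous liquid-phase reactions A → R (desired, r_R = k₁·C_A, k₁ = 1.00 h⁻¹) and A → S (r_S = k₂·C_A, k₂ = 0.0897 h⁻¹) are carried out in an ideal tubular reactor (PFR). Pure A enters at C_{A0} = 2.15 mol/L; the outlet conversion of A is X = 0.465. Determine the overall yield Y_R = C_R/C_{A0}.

C_A = C_{A0}(1−X) = 1.150 mol/L.
Both paths are first order in A, so the instantaneous fraction to R is constant: dC_R/d(−C_A) = k₁/(k₁+k₂) = 0.9177.
C_R = 0.9177·(C_{A0}−C_A) = 0.9177×0.9998 = 0.917 mol/L.
Y_R = C_R/C_{A0} = 0.9175/2.15 = 0.427.

0.427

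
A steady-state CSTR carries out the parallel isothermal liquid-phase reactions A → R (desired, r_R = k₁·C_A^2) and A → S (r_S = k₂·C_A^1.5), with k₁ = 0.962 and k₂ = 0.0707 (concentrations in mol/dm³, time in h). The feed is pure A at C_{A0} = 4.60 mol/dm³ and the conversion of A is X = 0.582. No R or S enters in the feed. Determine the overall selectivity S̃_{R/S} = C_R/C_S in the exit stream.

18.9

Exit C_A = C_{A0}(1−X) = 4.60×0.418 = 1.923 mol/dm³.
A CSTR operates uniformly at the exit composition, giving r_R = 3.557 and r_S = 0.1885 (each k·C_A^n at C_A = 1.923).
Overall selectivity = C_R/C_S = r_Rτ/(r_Sτ) = r_R/r_S = 18.9.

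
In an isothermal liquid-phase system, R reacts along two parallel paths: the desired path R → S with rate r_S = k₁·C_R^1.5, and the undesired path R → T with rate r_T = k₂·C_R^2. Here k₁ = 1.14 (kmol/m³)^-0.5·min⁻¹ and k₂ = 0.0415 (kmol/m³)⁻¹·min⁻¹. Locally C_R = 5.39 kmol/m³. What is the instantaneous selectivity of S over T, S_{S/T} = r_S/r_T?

11.8

S_{S/T} = r_S/r_T = (k₁·C_R^1.5)/(k₂·C_R^2) = (k₁/k₂)·C_R^-0.5.
= (1.14×5.390^1.5) / (0.0415×5.390^2) = 14.27/1.206 = 11.8.
The undesired path is higher order in R, so low C_R (CSTR or dilute feed) favours S.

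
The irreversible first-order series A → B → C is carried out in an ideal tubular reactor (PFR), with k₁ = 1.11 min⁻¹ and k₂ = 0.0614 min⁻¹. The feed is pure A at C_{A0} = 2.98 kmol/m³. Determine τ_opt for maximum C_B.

2.76 min

Setting dC_B/dτ = 0 gives τ_opt = ln(k₂/k₁)/(k₂−k₁).
= ln(0.0614/1.11)/(0.0614−1.11) = ln(0.05532)/-1.049 = -2.895/-1.049 = 2.76 min.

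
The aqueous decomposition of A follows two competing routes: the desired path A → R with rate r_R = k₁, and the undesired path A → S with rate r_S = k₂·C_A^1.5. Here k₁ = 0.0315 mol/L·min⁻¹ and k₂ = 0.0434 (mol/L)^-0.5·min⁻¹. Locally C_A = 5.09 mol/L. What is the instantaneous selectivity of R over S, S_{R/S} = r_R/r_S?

S_{R/S} = r_R/r_S = (k₁)/(k₂·C_A^1.5) = (k₁/k₂)·C_A^-1.5.
= (0.0315) / (0.0434×5.090^1.5) = 0.03150/0.4984 = 0.0632.
The undesired path is higher order in A, so low C_A (CSTR or dilute feed) favours R.

0.0632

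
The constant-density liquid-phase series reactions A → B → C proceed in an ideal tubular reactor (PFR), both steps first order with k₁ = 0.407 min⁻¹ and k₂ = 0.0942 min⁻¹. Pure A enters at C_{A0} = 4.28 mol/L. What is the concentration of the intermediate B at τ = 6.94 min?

2.57 mol/L

The intermediate concentration in a first-order A→B→C sequence is C_B = k₁C_{A0}(e^(−k₁τ) − e^(−k₂τ))/(k₂−k₁).
e^(−k₁τ) = e^(−0.407×6.94) = e^(−2.825) = 0.05933; e^(−k₂τ) = e^(−0.6537) = 0.5201.
C_B = 0.407×4.28/(0.0942−0.407) × (0.05933−0.5201) = (-5.569)×(-0.4608) = 2.566 mol/L.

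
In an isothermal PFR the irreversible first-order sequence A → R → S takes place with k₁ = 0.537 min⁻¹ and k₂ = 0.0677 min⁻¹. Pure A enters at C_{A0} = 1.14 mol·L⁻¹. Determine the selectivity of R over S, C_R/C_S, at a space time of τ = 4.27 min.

For first-order series with pure A initially, C_R(τ) = k₁C_{A0}/(k₂−k₁)·(e^(−k₁τ) − e^(−k₂τ)).
e^(−k₁τ) = e^(−0.537×4.27) = e^(−2.293) = 0.1010; e^(−k₂τ) = e^(−0.2891) = 0.7490.
C_R = 0.537×1.14/(0.0677−0.537) × (0.1010−0.7490) = (-1.304)×(-0.6480) = 0.8453 mol·L⁻¹.
C_A = C_{A0}e^(−k₁τ) = 0.1151 mol·L⁻¹, so C_S = C_{A0}−C_A−C_R = 0.1796 mol·L⁻¹; C_R/C_S = 4.71.

4.71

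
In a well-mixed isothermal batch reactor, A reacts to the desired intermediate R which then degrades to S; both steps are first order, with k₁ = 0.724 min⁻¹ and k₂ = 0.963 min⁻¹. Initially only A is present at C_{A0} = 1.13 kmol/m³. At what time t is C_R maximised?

For first-order series the maximum of C_R occurs at t_opt = ln(k₂/k₁)/(k₂−k₁).
= ln(0.963/0.724)/(0.963−0.724) = ln(1.330)/0.2390 = 0.2853/0.2390 = 1.19 min.

1.19 min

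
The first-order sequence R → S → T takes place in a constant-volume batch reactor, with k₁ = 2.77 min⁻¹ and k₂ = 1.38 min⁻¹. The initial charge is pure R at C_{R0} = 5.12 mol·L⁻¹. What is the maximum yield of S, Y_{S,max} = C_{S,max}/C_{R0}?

Evaluating C_S at t_opt = ln(k₂/k₁)/(k₂−k₁) gives C_{S,max}/C_{R0} = (k₁/k₂)^[k₂/(k₂−k₁)].
= (2.77/1.38)^(1.38/(1.38−2.77)) = (2.007)^(-0.9928) = 0.5007.

0.501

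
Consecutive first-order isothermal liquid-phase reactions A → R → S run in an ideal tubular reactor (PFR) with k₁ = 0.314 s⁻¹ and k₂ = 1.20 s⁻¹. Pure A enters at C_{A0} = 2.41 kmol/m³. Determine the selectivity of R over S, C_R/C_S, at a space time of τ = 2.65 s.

0.328

The intermediate concentration in a first-order A→B→C sequence is C_R = k₁C_{A0}(e^(−k₁τ) − e^(−k₂τ))/(k₂−k₁).
e^(−k₁τ) = e^(−0.314×2.65) = e^(−0.8321) = 0.4351; e^(−k₂τ) = e^(−3.180) = 0.04159.
C_R = 0.314×2.41/(1.20−0.314) × (0.4351−0.04159) = 0.8541×0.3935 = 0.3361 kmol/m³.
C_A = C_{A0}e^(−k₁τ) = 1.049 kmol/m³, so C_S = C_{A0}−C_A−C_R = 1.025 kmol/m³; C_R/C_S = 0.328.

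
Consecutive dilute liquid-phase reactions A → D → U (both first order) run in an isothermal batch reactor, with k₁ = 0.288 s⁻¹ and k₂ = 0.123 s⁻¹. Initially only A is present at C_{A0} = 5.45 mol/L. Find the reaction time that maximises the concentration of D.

Setting dC_D/dt = 0 gives t_opt = ln(k₂/k₁)/(k₂−k₁).
= ln(0.123/0.288)/(0.123−0.288) = ln(0.4271)/-0.1650 = -0.8508/-0.1650 = 5.16 s.

5.16 s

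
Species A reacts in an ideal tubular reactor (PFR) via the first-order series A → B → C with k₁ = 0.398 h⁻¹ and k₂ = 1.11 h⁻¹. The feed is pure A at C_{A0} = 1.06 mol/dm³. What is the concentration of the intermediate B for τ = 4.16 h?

Solving the coupled first-order balances gives C_B(τ) = [k₁/(k₂−k₁)]·C_{A0}·(e^(−k₁τ) − e^(−k₂τ)).
e^(−k₁τ) = e^(−0.398×4.16) = e^(−1.656) = 0.1910; e^(−k₂τ) = e^(−4.618) = 0.009876.
C_B = 0.398×1.06/(1.11−0.398) × (0.1910−0.009876) = 0.5925×0.1811 = 0.1073 mol/dm³.

0.107 mol/dm³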